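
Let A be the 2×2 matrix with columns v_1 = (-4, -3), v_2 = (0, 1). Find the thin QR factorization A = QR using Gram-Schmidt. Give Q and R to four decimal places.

Q = [[-0.8000, -0.6000], [-0.6000, 0.8000]], R = [[5.0000, -0.6000], [0.0000, 0.8000]]

v_1 = (-4, -3); ‖v_1‖ = 5.0000, so q_1 = (-0.8000, -0.6000).
q_1·v_2 = (-0.8000)·0 + (-0.6000)·1 = -0.6000.
u_2 = v_2 + 0.6000·q_1 = (-0.4800, 0.6400).
‖u_2‖ = 0.8000, so q_2 = (-0.6000, 0.8000).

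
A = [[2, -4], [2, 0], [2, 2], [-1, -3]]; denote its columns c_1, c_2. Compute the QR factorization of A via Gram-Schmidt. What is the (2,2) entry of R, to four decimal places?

q_1 = c_1/‖c_1‖ = (2, 2, 2, -1)/3.6056 = (0.5547, 0.5547, 0.5547, -0.2774).
r_{12} = q_1·c_2 = -0.2774.
u_2 = c_2 + 0.2774·q_1 = (-3.8462, 0.1538, 2.1538, -3.0769).
r_{22} = ‖u_2‖ = 5.3780.

r_{22} = 5.3780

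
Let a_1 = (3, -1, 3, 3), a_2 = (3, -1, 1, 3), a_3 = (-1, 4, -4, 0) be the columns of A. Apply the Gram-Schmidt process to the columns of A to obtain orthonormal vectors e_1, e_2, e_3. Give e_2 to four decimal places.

e_1 = a_1/‖a_1‖ = (3, -1, 3, 3)/5.2915 = (0.5669, -0.1890, 0.5669, 0.5669).
r_{12} = e_1·a_2 = 4.1576.
u_2 = a_2 − 4.1576·e_1 = (0.6429, -0.2143, -1.3571, 0.6429).
‖u_2‖ = 1.6475, so e_2 = (0.3902, -0.1301, -0.8238, 0.3902).

e_2 = (0.3902, -0.1301, -0.8238, 0.3902)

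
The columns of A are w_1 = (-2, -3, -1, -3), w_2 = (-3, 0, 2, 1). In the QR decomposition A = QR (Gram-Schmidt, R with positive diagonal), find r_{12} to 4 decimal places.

w_1 = (-2, -3, -1, -3); ‖w_1‖ = 4.7958, so q_1 = (-0.4170, -0.6255, -0.2085, -0.6255).
r_{12} = q_1·w_2 = 0.2085.

r_{12} = 0.2085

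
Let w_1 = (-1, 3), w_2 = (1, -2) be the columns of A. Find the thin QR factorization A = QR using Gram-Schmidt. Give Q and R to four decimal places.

e_1 = w_1/‖w_1‖ = (-1, 3)/3.1623 = (-0.3162, 0.9487).
r_{12} = e_1·w_2 = -2.2136.
u_2 = w_2 + 2.2136·e_1 = (0.3000, 0.1000).
‖u_2‖ = 0.3162, so e_2 = (0.9487, 0.3162).

Q = [[-0.3162, 0.9487], [0.9487, 0.3162]], R = [[3.1623, -2.2136], [0.0000, 0.3162]]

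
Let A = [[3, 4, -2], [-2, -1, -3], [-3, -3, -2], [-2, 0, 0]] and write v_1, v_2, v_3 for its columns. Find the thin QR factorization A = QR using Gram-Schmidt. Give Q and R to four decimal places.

v_1 = (3, -2, -3, -2); ‖v_1‖ = 5.0990, so q_1 = (0.5883, -0.3922, -0.5883, -0.3922).
q_1·v_2 = 0.5883·4 + (-0.3922)·(-1) + (-0.5883)·(-3) + (-0.3922)·0 = 4.5107.
u_2 = v_2 − 4.5107·q_1 = (1.3462, 0.7692, -0.3462, 1.7692).
‖u_2‖ = 2.3778, so q_2 = (0.5661, 0.3235, -0.1456, 0.7441).
q_1·v_3 = 0.5883·(-2) + (-0.3922)·(-3) + (-0.5883)·(-2) + (-0.3922)·0 = 1.1767; q_2·v_3 = 0.5661·(-2) + 0.3235·(-3) + (-0.1456)·(-2) + 0.7441·0 = -1.8116.
u_3 = v_3 − 1.1767·q_1 + 1.8116·q_2 = (-1.6667, -1.9524, -1.5714, 1.8095).
‖u_3‖ = 3.5119, so q_3 = (-0.4746, -0.5559, -0.4475, 0.5153).

Q = [[0.5883, 0.5661, -0.4746], [-0.3922, 0.3235, -0.5559], [-0.5883, -0.1456, -0.4475], [-0.3922, 0.7441, 0.5153]], R = [[5.0990, 4.5107, 1.1767], [0.0000, 2.3778, -1.8116], [0.0000, 0.0000, 3.5119]]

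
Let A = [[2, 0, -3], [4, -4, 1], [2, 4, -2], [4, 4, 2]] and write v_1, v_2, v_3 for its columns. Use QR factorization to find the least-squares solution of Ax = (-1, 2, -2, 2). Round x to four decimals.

x = (0.2475, -0.1529, 0.6607)

q_1 = v_1/‖v_1‖ = (2, 4, 2, 4)/6.3246 = (0.3162, 0.6325, 0.3162, 0.6325).
r_{12} = q_1·v_2 = 1.2649.
u_2 = v_2 − 1.2649·q_1 = (-0.4000, -4.8000, 3.6000, 3.2000).
‖u_2‖ = 6.8118, so q_2 = (-0.0587, -0.7047, 0.5285, 0.4698).
r_{13} = q_1·v_3 = 0.3162; r_{23} = q_2·v_3 = -0.6459.
u_3 = v_3 − 0.3162·q_1 + 0.6459·q_2 = (-3.1379, 0.3448, -1.7586, 2.1034).
‖u_3‖ = 4.1812, so q_3 = (-0.7505, 0.0825, -0.4206, 0.5031).
Qᵀb = (1.5811, -1.4681, 2.7628).
Back-substitute: x_3 = 2.7628/4.1812 = 0.6607.
x_2 = (-1.4681 + 0.6459·0.6607)/6.8118 = -0.1529.
x_1 = (1.5811 − 1.2649·(-0.1529) − 0.3162·0.6607)/6.3246 = 0.2475.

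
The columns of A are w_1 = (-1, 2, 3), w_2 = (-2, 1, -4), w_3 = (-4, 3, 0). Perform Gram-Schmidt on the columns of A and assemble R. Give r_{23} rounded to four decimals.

r_{23} = 4.1237

q_1 = w_1/‖w_1‖ = (-1, 2, 3)/3.7417 = (-0.2673, 0.5345, 0.8018).
r_{12} = q_1·w_2 = -2.1381.
u_2 = w_2 + 2.1381·q_1 = (-2.5714, 2.1429, -2.2857).
‖u_2‖ = 4.0532, so q_2 = (-0.6344, 0.5287, -0.5639).
r_{23} = q_2·w_3 = 4.1237.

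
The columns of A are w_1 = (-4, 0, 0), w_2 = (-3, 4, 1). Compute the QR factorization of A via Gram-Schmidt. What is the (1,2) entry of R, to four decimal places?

w_1 = (-4, 0, 0); ‖w_1‖ = 4.0000, so q_1 = (-1.0000, 0.0000, 0.0000).
r_{12} = q_1·w_2 = 3.0000.

r_{12} = 3.0000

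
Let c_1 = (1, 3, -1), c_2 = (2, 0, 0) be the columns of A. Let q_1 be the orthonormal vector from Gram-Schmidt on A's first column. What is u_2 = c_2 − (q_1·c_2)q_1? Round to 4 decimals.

c_1 = (1, 3, -1); ‖c_1‖ = 3.3166, so q_1 = (0.3015, 0.9045, -0.3015).
q_1·c_2 = 0.3015·2 + 0.9045·0 + (-0.3015)·0 = 0.6030.
u_2 = c_2 − 0.6030·q_1 = (1.8182, -0.5455, 0.1818).

u_2 = (1.8182, -0.5455, 0.1818)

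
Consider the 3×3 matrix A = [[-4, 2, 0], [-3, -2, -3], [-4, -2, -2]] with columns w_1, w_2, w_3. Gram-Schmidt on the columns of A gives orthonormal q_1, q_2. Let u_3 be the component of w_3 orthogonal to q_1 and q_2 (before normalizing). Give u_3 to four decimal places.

w_1 = (-4, -3, -4); ‖w_1‖ = 6.4031, so q_1 = (-0.6247, -0.4685, -0.6247).
q_1·w_2 = (-0.6247)·2 + (-0.4685)·(-2) + (-0.6247)·(-2) = 0.9370.
u_2 = w_2 − 0.9370·q_1 = (2.5854, -1.5610, -1.4146).
‖u_2‖ = 3.3350, so q_2 = (0.7752, -0.4681, -0.4242).
q_1·w_3 = (-0.6247)·0 + (-0.4685)·(-3) + (-0.6247)·(-2) = 2.6550; q_2·w_3 = 0.7752·0 + (-0.4681)·(-3) + (-0.4242)·(-2) = 2.2526.
u_3 = w_3 − 2.6550·q_1 − 2.2526·q_2 = (-0.0877, -0.7018, 0.6140).

u_3 = (-0.0877, -0.7018, 0.6140)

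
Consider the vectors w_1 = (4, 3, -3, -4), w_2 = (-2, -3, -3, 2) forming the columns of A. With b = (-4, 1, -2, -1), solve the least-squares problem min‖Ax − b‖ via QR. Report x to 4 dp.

x = (0.0632, 0.3851)

q_1 = w_1/‖w_1‖ = (4, 3, -3, -4)/7.0711 = (0.5657, 0.4243, -0.4243, -0.5657).
r_{12} = q_1·w_2 = -2.2627.
u_2 = w_2 + 2.2627·q_1 = (-0.7200, -2.0400, -3.9600, 0.7200).
‖u_2‖ = 4.5695, so q_2 = (-0.1576, -0.4464, -0.8666, 0.1576).
Qᵀb = (-0.4243, 1.7595).
Back-substitute: x_2 = 1.7595/4.5695 = 0.3851.
x_1 = (-0.4243 + 2.2627·0.3851)/7.0711 = 0.0632.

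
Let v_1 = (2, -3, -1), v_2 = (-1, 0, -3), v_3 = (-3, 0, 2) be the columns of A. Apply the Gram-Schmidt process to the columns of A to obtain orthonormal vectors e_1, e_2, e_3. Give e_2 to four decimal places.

e_2 = (-0.3627, 0.0680, -0.9294)

e_1 = v_1/‖v_1‖ = (2, -3, -1)/3.7417 = (0.5345, -0.8018, -0.2673).
r_{12} = e_1·v_2 = 0.2673.
u_2 = v_2 − 0.2673·e_1 = (-1.1429, 0.2143, -2.9286).
‖u_2‖ = 3.1510, so e_2 = (-0.3627, 0.0680, -0.9294).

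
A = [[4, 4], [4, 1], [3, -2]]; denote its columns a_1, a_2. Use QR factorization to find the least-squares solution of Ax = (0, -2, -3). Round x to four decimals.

x = (-0.6211, 0.6045)

a_1 = (4, 4, 3); ‖a_1‖ = 6.4031, so q_1 = (0.6247, 0.6247, 0.4685).
q_1·a_2 = 0.6247·4 + 0.6247·1 + 0.4685·(-2) = 2.1864.
u_2 = a_2 − 2.1864·q_1 = (2.6341, -0.3659, -3.0244).
‖u_2‖ = 4.0273, so q_2 = (0.6541, -0.0908, -0.7510).
Qᵀb = (-2.6550, 2.4346).
Back-substitute: x_2 = 2.4346/4.0273 = 0.6045.
x_1 = (-2.6550 − 2.1864·0.6045)/6.4031 = -0.6211.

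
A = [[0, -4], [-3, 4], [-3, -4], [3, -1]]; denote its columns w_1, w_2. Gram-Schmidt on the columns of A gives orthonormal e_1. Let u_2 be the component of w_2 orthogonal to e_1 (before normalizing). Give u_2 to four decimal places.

e_1 = w_1/‖w_1‖ = (0, -3, -3, 3)/5.1962 = (0.0000, -0.5774, -0.5774, 0.5774).
r_{12} = e_1·w_2 = -0.5774.
u_2 = w_2 + 0.5774·e_1 = (-4.0000, 3.6667, -4.3333, -0.6667).

u_2 = (-4.0000, 3.6667, -4.3333, -0.6667)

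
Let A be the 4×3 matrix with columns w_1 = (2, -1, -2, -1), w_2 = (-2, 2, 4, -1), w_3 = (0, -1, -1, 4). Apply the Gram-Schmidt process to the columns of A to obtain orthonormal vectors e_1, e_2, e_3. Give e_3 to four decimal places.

w_1 = (2, -1, -2, -1); ‖w_1‖ = 3.1623, so e_1 = (0.6325, -0.3162, -0.6325, -0.3162).
e_1·w_2 = 0.6325·(-2) + (-0.3162)·2 + (-0.6325)·4 + (-0.3162)·(-1) = -4.1110.
u_2 = w_2 + 4.1110·e_1 = (0.6000, 0.7000, 1.4000, -2.3000).
‖u_2‖ = 2.8460, so e_2 = (0.2108, 0.2460, 0.4919, -0.8081).
e_1·w_3 = 0.6325·0 + (-0.3162)·(-1) + (-0.6325)·(-1) + (-0.3162)·4 = -0.3162; e_2·w_3 = 0.2108·0 + 0.2460·(-1) + 0.4919·(-1) + (-0.8081)·4 = -3.9704.
u_3 = w_3 + 0.3162·e_1 + 3.9704·e_2 = (1.0370, -0.1235, 0.7531, 0.6914).
‖u_3‖ = 1.4614, so e_3 = (0.7096, -0.0845, 0.5153, 0.4731).

e_3 = (0.7096, -0.0845, 0.5153, 0.4731)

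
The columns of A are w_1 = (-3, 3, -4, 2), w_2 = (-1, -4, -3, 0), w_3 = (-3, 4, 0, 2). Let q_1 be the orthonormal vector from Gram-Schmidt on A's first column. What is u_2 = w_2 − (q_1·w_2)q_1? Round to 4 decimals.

q_1 = w_1/‖w_1‖ = (-3, 3, -4, 2)/6.1644 = (-0.4867, 0.4867, -0.6489, 0.3244).
r_{12} = q_1·w_2 = 0.4867.
u_2 = w_2 − 0.4867·q_1 = (-0.7632, -4.2368, -2.6842, -0.1579).

u_2 = (-0.7632, -4.2368, -2.6842, -0.1579)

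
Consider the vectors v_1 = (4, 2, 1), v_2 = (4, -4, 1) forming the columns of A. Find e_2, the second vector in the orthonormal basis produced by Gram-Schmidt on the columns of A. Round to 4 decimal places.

e_2 = (0.4234, -0.8997, 0.1059)

v_1 = (4, 2, 1); ‖v_1‖ = 4.5826, so e_1 = (0.8729, 0.4364, 0.2182).
e_1·v_2 = 0.8729·4 + 0.4364·(-4) + 0.2182·1 = 1.9640.
u_2 = v_2 − 1.9640·e_1 = (2.2857, -4.8571, 0.5714).
‖u_2‖ = 5.3984, so e_2 = (0.4234, -0.8997, 0.1059).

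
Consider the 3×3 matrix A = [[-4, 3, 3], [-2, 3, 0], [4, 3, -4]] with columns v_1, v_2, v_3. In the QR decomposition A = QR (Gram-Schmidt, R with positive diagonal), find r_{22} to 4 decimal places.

r_{22} = 5.0990

v_1 = (-4, -2, 4); ‖v_1‖ = 6.0000, so q_1 = (-0.6667, -0.3333, 0.6667).
q_1·v_2 = (-0.6667)·3 + (-0.3333)·3 + 0.6667·3 = -1.0000.
u_2 = v_2 + 1.0000·q_1 = (2.3333, 2.6667, 3.6667).
r_{22} = ‖u_2‖ = 5.0990.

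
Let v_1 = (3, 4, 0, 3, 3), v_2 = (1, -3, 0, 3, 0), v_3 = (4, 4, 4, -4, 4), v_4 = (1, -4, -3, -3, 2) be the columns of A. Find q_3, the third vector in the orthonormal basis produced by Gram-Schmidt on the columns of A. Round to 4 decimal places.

q_3 = (0.4857, -0.2762, 0.6269, -0.4381, 0.3207)

v_1 = (3, 4, 0, 3, 3); ‖v_1‖ = 6.5574, so q_1 = (0.4575, 0.6100, 0.0000, 0.4575, 0.4575).
q_1·v_2 = 0.4575·1 + 0.6100·(-3) + 0.0000·0 + 0.4575·3 + 0.4575·0 = 0.0000.
u_2 = v_2 + 0.0000·q_1 = (1.0000, -3.0000, 0.0000, 3.0000, 0.0000).
‖u_2‖ = 4.3589, so q_2 = (0.2294, -0.6882, 0.0000, 0.6882, 0.0000).
q_1·v_3 = 0.4575·4 + 0.6100·4 + 0.0000·4 + 0.4575·(-4) + 0.4575·4 = 4.2700; q_2·v_3 = 0.2294·4 + (-0.6882)·4 + 0.0000·4 + 0.6882·(-4) + 0.0000·4 = -4.5883.
u_3 = v_3 − 4.2700·q_1 + 4.5883·q_2 = (3.0991, -1.7625, 4.0000, -2.7956, 2.0465).
‖u_3‖ = 6.3808, so q_3 = (0.4857, -0.2762, 0.6269, -0.4381, 0.3207).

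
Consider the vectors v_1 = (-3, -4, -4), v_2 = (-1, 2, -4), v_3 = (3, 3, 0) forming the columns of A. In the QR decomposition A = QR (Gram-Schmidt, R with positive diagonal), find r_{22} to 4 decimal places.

r_{22} = 4.2484

v_1 = (-3, -4, -4); ‖v_1‖ = 6.4031, so q_1 = (-0.4685, -0.6247, -0.6247).
q_1·v_2 = (-0.4685)·(-1) + (-0.6247)·2 + (-0.6247)·(-4) = 1.7179.
u_2 = v_2 − 1.7179·q_1 = (-0.1951, 3.0732, -2.9268).
r_{22} = ‖u_2‖ = 4.2484.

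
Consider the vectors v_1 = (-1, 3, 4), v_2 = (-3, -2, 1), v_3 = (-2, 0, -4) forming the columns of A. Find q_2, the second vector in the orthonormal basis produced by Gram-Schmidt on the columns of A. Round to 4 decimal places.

q_1 = v_1/‖v_1‖ = (-1, 3, 4)/5.0990 = (-0.1961, 0.5883, 0.7845).
r_{12} = q_1·v_2 = 0.1961.
u_2 = v_2 − 0.1961·q_1 = (-2.9615, -2.1154, 0.8462).
‖u_2‖ = 3.7365, so q_2 = (-0.7926, -0.5661, 0.2265).

q_2 = (-0.7926, -0.5661, 0.2265)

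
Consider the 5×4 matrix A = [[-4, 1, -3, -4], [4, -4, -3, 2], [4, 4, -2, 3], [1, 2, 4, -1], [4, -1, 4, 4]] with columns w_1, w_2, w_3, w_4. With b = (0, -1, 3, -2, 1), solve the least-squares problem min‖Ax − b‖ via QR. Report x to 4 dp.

x = (-0.5945, 0.3994, -0.2711, 1.0645)

e_1 = w_1/‖w_1‖ = (-4, 4, 4, 1, 4)/8.0623 = (-0.4961, 0.4961, 0.4961, 0.1240, 0.4961).
r_{12} = e_1·w_2 = -0.7442.
u_2 = w_2 + 0.7442·e_1 = (0.6308, -3.6308, 4.3692, 2.0923, -0.6308).
‖u_2‖ = 6.1193, so e_2 = (0.1031, -0.5933, 0.7140, 0.3419, -0.1031).
r_{13} = e_1·w_3 = 1.4884; r_{23} = e_2·w_3 = 0.9981.
u_3 = w_3 − 1.4884·e_1 − 0.9981·e_2 = (-2.3644, -3.1463, -3.4511, 3.4741, 3.3644).
‖u_3‖ = 7.1266, so e_3 = (-0.3318, -0.4415, -0.4843, 0.4875, 0.4721).
r_{14} = e_1·w_4 = 6.3258; r_{24} = e_2·w_4 = -0.2112; r_{34} = e_3·w_4 = 0.3922.
u_4 = w_4 − 6.3258·e_1 + 0.2112·e_2 − 0.3922·e_3 = (-0.7096, -1.0906, 0.2023, -1.9036, 0.6546).
‖u_4‖ = 2.4054, so e_4 = (-0.2950, -0.4534, 0.0841, -0.7914, 0.2721).
Qᵀb = (1.2403, 1.9484, -1.5142, 2.5605).
Back-substitute: x_4 = 2.5605/2.4054 = 1.0645.
x_3 = (-1.5142 − 0.3922·1.0645)/7.1266 = -0.2711.
x_2 = (1.9484 − 0.9981·(-0.2711) + 0.2112·1.0645)/6.1193 = 0.3994.
x_1 = (1.2403 + 0.7442·0.3994 − 1.4884·(-0.2711) − 6.3258·1.0645)/8.0623 = -0.5945.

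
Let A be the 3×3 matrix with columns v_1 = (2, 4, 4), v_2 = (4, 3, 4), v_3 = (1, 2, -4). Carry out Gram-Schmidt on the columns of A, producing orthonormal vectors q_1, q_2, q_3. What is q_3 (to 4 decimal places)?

q_3 = (0.2981, 0.5963, -0.7454)

v_1 = (2, 4, 4); ‖v_1‖ = 6.0000, so q_1 = (0.3333, 0.6667, 0.6667).
q_1·v_2 = 0.3333·4 + 0.6667·3 + 0.6667·4 = 6.0000.
u_2 = v_2 − 6.0000·q_1 = (2.0000, -1.0000, 0.0000).
‖u_2‖ = 2.2361, so q_2 = (0.8944, -0.4472, 0.0000).
q_1·v_3 = 0.3333·1 + 0.6667·2 + 0.6667·(-4) = -1.0000; q_2·v_3 = 0.8944·1 + (-0.4472)·2 + 0.0000·(-4) = 0.0000.
u_3 = v_3 + 1.0000·q_1 + 0.0000·q_2 = (1.3333, 2.6667, -3.3333).
‖u_3‖ = 4.4721, so q_3 = (0.2981, 0.5963, -0.7454).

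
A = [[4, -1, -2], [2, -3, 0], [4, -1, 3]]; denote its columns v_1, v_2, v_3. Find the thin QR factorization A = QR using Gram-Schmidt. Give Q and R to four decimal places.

e_1 = v_1/‖v_1‖ = (4, 2, 4)/6.0000 = (0.6667, 0.3333, 0.6667).
r_{12} = e_1·v_2 = -2.3333.
u_2 = v_2 + 2.3333·e_1 = (0.5556, -2.2222, 0.5556).
‖u_2‖ = 2.3570, so e_2 = (0.2357, -0.9428, 0.2357).
r_{13} = e_1·v_3 = 0.6667; r_{23} = e_2·v_3 = 0.2357.
u_3 = v_3 − 0.6667·e_1 − 0.2357·e_2 = (-2.5000, 0.0000, 2.5000).
‖u_3‖ = 3.5355, so e_3 = (-0.7071, 0.0000, 0.7071).

Q = [[0.6667, 0.2357, -0.7071], [0.3333, -0.9428, 0.0000], [0.6667, 0.2357, 0.7071]], R = [[6.0000, -2.3333, 0.6667], [0.0000, 2.3570, 0.2357], [0.0000, 0.0000, 3.5355]]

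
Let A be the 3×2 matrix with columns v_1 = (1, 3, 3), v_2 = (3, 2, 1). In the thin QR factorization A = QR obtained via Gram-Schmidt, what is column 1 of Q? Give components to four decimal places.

q_1 = v_1/‖v_1‖ = (1, 3, 3)/4.3589 = (0.2294, 0.6882, 0.6882).

q_1 = (0.2294, 0.6882, 0.6882)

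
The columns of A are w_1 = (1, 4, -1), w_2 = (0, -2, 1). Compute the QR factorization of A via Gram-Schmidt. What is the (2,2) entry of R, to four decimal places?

r_{22} = 0.7071

w_1 = (1, 4, -1); ‖w_1‖ = 4.2426, so e_1 = (0.2357, 0.9428, -0.2357).
e_1·w_2 = 0.2357·0 + 0.9428·(-2) + (-0.2357)·1 = -2.1213.
u_2 = w_2 + 2.1213·e_1 = (0.5000, 0.0000, 0.5000).
r_{22} = ‖u_2‖ = 0.7071.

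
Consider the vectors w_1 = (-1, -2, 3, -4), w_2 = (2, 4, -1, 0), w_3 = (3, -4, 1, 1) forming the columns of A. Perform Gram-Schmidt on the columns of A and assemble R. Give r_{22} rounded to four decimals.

e_1 = w_1/‖w_1‖ = (-1, -2, 3, -4)/5.4772 = (-0.1826, -0.3651, 0.5477, -0.7303).
r_{12} = e_1·w_2 = -2.3735.
u_2 = w_2 + 2.3735·e_1 = (1.5667, 3.1333, 0.3000, -1.7333).
r_{22} = ‖u_2‖ = 3.9200.

r_{22} = 3.9200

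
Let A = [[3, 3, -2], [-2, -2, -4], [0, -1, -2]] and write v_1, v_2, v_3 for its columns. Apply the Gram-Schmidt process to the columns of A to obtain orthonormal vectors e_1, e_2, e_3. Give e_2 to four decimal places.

e_2 = (0.0000, 0.0000, -1.0000)

v_1 = (3, -2, 0); ‖v_1‖ = 3.6056, so e_1 = (0.8321, -0.5547, 0.0000).
e_1·v_2 = 0.8321·3 + (-0.5547)·(-2) + 0.0000·(-1) = 3.6056.
u_2 = v_2 − 3.6056·e_1 = (0.0000, 0.0000, -1.0000).
‖u_2‖ = 1.0000, so e_2 = (0.0000, 0.0000, -1.0000).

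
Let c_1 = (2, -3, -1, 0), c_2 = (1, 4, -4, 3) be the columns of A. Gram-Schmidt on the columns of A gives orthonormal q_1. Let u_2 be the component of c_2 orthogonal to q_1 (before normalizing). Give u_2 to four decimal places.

u_2 = (1.8571, 2.7143, -4.4286, 3.0000)

c_1 = (2, -3, -1, 0); ‖c_1‖ = 3.7417, so q_1 = (0.5345, -0.8018, -0.2673, 0.0000).
q_1·c_2 = 0.5345·1 + (-0.8018)·4 + (-0.2673)·(-4) + 0.0000·3 = -1.6036.
u_2 = c_2 + 1.6036·q_1 = (1.8571, 2.7143, -4.4286, 3.0000).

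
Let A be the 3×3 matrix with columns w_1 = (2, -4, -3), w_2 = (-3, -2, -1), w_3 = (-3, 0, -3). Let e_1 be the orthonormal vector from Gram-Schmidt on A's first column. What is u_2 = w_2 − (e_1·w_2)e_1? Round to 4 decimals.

e_1 = w_1/‖w_1‖ = (2, -4, -3)/5.3852 = (0.3714, -0.7428, -0.5571).
r_{12} = e_1·w_2 = 0.9285.
u_2 = w_2 − 0.9285·e_1 = (-3.3448, -1.3103, -0.4828).

u_2 = (-3.3448, -1.3103, -0.4828)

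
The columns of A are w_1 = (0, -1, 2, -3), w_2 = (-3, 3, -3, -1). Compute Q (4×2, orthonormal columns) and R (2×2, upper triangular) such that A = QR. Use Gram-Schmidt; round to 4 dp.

w_1 = (0, -1, 2, -3); ‖w_1‖ = 3.7417, so e_1 = (0.0000, -0.2673, 0.5345, -0.8018).
e_1·w_2 = 0.0000·(-3) + (-0.2673)·3 + 0.5345·(-3) + (-0.8018)·(-1) = -1.6036.
u_2 = w_2 + 1.6036·e_1 = (-3.0000, 2.5714, -2.1429, -2.2857).
‖u_2‖ = 5.0427, so e_2 = (-0.5949, 0.5099, -0.4249, -0.4533).

Q = [[0.0000, -0.5949], [-0.2673, 0.5099], [0.5345, -0.4249], [-0.8018, -0.4533]], R = [[3.7417, -1.6036], [0.0000, 5.0427]]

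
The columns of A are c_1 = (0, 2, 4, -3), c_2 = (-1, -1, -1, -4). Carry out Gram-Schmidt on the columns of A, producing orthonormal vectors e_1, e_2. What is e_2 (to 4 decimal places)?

e_2 = (-0.2373, -0.3355, -0.4337, -0.8019)

e_1 = c_1/‖c_1‖ = (0, 2, 4, -3)/5.3852 = (0.0000, 0.3714, 0.7428, -0.5571).
r_{12} = e_1·c_2 = 1.1142.
u_2 = c_2 − 1.1142·e_1 = (-1.0000, -1.4138, -1.8276, -3.3793).
‖u_2‖ = 4.2141, so e_2 = (-0.2373, -0.3355, -0.4337, -0.8019).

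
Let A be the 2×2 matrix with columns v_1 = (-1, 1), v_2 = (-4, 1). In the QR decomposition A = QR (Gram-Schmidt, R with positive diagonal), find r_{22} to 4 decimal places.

r_{22} = 2.1213

v_1 = (-1, 1); ‖v_1‖ = 1.4142, so q_1 = (-0.7071, 0.7071).
q_1·v_2 = (-0.7071)·(-4) + 0.7071·1 = 3.5355.
u_2 = v_2 − 3.5355·q_1 = (-1.5000, -1.5000).
r_{22} = ‖u_2‖ = 2.1213.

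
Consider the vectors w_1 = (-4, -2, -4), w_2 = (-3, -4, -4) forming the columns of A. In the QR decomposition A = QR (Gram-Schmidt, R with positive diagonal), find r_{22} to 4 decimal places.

w_1 = (-4, -2, -4); ‖w_1‖ = 6.0000, so q_1 = (-0.6667, -0.3333, -0.6667).
q_1·w_2 = (-0.6667)·(-3) + (-0.3333)·(-4) + (-0.6667)·(-4) = 6.0000.
u_2 = w_2 − 6.0000·q_1 = (1.0000, -2.0000, 0.0000).
r_{22} = ‖u_2‖ = 2.2361.

r_{22} = 2.2361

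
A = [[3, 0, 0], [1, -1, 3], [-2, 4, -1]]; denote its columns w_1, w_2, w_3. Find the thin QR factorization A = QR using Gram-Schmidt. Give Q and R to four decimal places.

Q = [[0.8018, 0.5759, -0.1596], [0.2673, -0.1066, 0.9577], [-0.5345, 0.8105, 0.2394]], R = [[3.7417, -2.4054, 1.3363], [0.0000, 3.3488, -1.1305], [0.0000, 0.0000, 2.6337]]

q_1 = w_1/‖w_1‖ = (3, 1, -2)/3.7417 = (0.8018, 0.2673, -0.5345).
r_{12} = q_1·w_2 = -2.4054.
u_2 = w_2 + 2.4054·q_1 = (1.9286, -0.3571, 2.7143).
‖u_2‖ = 3.3488, so q_2 = (0.5759, -0.1066, 0.8105).
r_{13} = q_1·w_3 = 1.3363; r_{23} = q_2·w_3 = -1.1305.
u_3 = w_3 − 1.3363·q_1 + 1.1305·q_2 = (-0.4204, 2.5223, 0.6306).
‖u_3‖ = 2.6337, so q_3 = (-0.1596, 0.9577, 0.2394).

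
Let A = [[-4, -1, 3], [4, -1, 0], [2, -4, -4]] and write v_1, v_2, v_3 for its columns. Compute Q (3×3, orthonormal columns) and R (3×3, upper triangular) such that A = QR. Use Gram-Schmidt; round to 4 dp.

v_1 = (-4, 4, 2); ‖v_1‖ = 6.0000, so q_1 = (-0.6667, 0.6667, 0.3333).
q_1·v_2 = (-0.6667)·(-1) + 0.6667·(-1) + 0.3333·(-4) = -1.3333.
u_2 = v_2 + 1.3333·q_1 = (-1.8889, -0.1111, -3.5556).
‖u_2‖ = 4.0277, so q_2 = (-0.4690, -0.0276, -0.8828).
q_1·v_3 = (-0.6667)·3 + 0.6667·0 + 0.3333·(-4) = -3.3333; q_2·v_3 = (-0.4690)·3 + (-0.0276)·0 + (-0.8828)·(-4) = 2.1242.
u_3 = v_3 + 3.3333·q_1 − 2.1242·q_2 = (1.7740, 2.2808, -1.0137).
‖u_3‖ = 3.0621, so q_3 = (0.5793, 0.7448, -0.3310).

Q = [[-0.6667, -0.4690, 0.5793], [0.6667, -0.0276, 0.7448], [0.3333, -0.8828, -0.3310]], R = [[6.0000, -1.3333, -3.3333], [0.0000, 4.0277, 2.1242], [0.0000, 0.0000, 3.0621]]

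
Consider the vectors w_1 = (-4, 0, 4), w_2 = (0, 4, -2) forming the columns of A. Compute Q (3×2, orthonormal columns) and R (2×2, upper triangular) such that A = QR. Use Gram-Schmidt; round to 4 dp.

e_1 = w_1/‖w_1‖ = (-4, 0, 4)/5.6569 = (-0.7071, 0.0000, 0.7071).
r_{12} = e_1·w_2 = -1.4142.
u_2 = w_2 + 1.4142·e_1 = (-1.0000, 4.0000, -1.0000).
‖u_2‖ = 4.2426, so e_2 = (-0.2357, 0.9428, -0.2357).

Q = [[-0.7071, -0.2357], [0.0000, 0.9428], [0.7071, -0.2357]], R = [[5.6569, -1.4142], [0.0000, 4.2426]]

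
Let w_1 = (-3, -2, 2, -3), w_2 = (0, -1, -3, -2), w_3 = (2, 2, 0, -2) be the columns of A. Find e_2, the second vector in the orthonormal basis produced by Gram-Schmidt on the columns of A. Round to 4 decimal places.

w_1 = (-3, -2, 2, -3); ‖w_1‖ = 5.0990, so e_1 = (-0.5883, -0.3922, 0.3922, -0.5883).
e_1·w_2 = (-0.5883)·0 + (-0.3922)·(-1) + 0.3922·(-3) + (-0.5883)·(-2) = 0.3922.
u_2 = w_2 − 0.3922·e_1 = (0.2308, -0.8462, -3.1538, -1.7692).
‖u_2‖ = 3.7210, so e_2 = (0.0620, -0.2274, -0.8476, -0.4755).

e_2 = (0.0620, -0.2274, -0.8476, -0.4755)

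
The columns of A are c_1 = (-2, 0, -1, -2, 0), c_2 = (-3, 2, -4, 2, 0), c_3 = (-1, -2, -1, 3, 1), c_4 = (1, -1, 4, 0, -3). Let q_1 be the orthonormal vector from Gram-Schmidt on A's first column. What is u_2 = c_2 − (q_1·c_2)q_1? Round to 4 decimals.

c_1 = (-2, 0, -1, -2, 0); ‖c_1‖ = 3.0000, so q_1 = (-0.6667, 0.0000, -0.3333, -0.6667, 0.0000).
q_1·c_2 = (-0.6667)·(-3) + 0.0000·2 + (-0.3333)·(-4) + (-0.6667)·2 + 0.0000·0 = 2.0000.
u_2 = c_2 − 2.0000·q_1 = (-1.6667, 2.0000, -3.3333, 3.3333, 0.0000).

u_2 = (-1.6667, 2.0000, -3.3333, 3.3333, 0.0000)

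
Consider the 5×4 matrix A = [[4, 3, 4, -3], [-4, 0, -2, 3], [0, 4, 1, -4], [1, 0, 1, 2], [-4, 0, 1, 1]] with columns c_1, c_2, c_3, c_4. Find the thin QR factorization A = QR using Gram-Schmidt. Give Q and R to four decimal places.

c_1 = (4, -4, 0, 1, -4); ‖c_1‖ = 7.0000, so q_1 = (0.5714, -0.5714, 0.0000, 0.1429, -0.5714).
q_1·c_2 = 0.5714·3 + (-0.5714)·0 + 0.0000·4 + 0.1429·0 + (-0.5714)·0 = 1.7143.
u_2 = c_2 − 1.7143·q_1 = (2.0204, 0.9796, 4.0000, -0.2449, 0.9796).
‖u_2‖ = 4.6969, so q_2 = (0.4302, 0.2086, 0.8516, -0.0521, 0.2086).
q_1·c_3 = 0.5714·4 + (-0.5714)·(-2) + 0.0000·1 + 0.1429·1 + (-0.5714)·1 = 3.0000; q_2·c_3 = 0.4302·4 + 0.2086·(-2) + 0.8516·1 + (-0.0521)·1 + 0.2086·1 = 2.3115.
u_3 = c_3 − 3.0000·q_1 − 2.3115·q_2 = (1.2914, -0.7678, -0.9685, 0.6920, 2.2322).
‖u_3‖ = 2.9422, so q_3 = (0.4389, -0.2610, -0.3292, 0.2352, 0.7587).
q_1·c_4 = 0.5714·(-3) + (-0.5714)·3 + 0.0000·(-4) + 0.1429·2 + (-0.5714)·1 = -3.7143; q_2·c_4 = 0.4302·(-3) + 0.2086·3 + 0.8516·(-4) + (-0.0521)·2 + 0.2086·1 = -3.9670; q_3·c_4 = 0.4389·(-3) + (-0.2610)·3 + (-0.3292)·(-4) + 0.2352·2 + 0.7587·1 = 0.4461.
u_4 = c_4 + 3.7143·q_1 + 3.9670·q_2 − 0.4461·q_3 = (0.6330, 1.8213, -0.4748, 2.2189, -0.6336).
‖u_4‖ = 3.0444, so q_4 = (0.2079, 0.5983, -0.1560, 0.7288, -0.2081).

Q = [[0.5714, 0.4302, 0.4389, 0.2079], [-0.5714, 0.2086, -0.2610, 0.5983], [0.0000, 0.8516, -0.3292, -0.1560], [0.1429, -0.0521, 0.2352, 0.7288], [-0.5714, 0.2086, 0.7587, -0.2081]], R = [[7.0000, 1.7143, 3.0000, -3.7143], [0.0000, 4.6969, 2.3115, -3.9670], [0.0000, 0.0000, 2.9422, 0.4461], [0.0000, 0.0000, 0.0000, 3.0444]]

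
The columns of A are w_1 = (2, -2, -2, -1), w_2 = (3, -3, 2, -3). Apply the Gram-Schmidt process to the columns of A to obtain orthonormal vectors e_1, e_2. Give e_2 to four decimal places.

w_1 = (2, -2, -2, -1); ‖w_1‖ = 3.6056, so e_1 = (0.5547, -0.5547, -0.5547, -0.2774).
e_1·w_2 = 0.5547·3 + (-0.5547)·(-3) + (-0.5547)·2 + (-0.2774)·(-3) = 3.0509.
u_2 = w_2 − 3.0509·e_1 = (1.3077, -1.3077, 3.6923, -2.1538).
‖u_2‖ = 4.6575, so e_2 = (0.2808, -0.2808, 0.7928, -0.4624).

e_2 = (0.2808, -0.2808, 0.7928, -0.4624)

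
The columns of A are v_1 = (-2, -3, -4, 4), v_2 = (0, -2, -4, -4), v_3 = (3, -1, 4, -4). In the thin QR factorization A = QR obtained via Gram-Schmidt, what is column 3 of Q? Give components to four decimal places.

q_3 = (0.3792, -0.8243, 0.4204, -0.0082)

q_1 = v_1/‖v_1‖ = (-2, -3, -4, 4)/6.7082 = (-0.2981, -0.4472, -0.5963, 0.5963).
r_{12} = q_1·v_2 = 0.8944.
u_2 = v_2 − 0.8944·q_1 = (0.2667, -1.6000, -3.4667, -4.5333).
‖u_2‖ = 5.9330, so q_2 = (0.0449, -0.2697, -0.5843, -0.7641).
r_{13} = q_1·v_3 = -5.2175; r_{23} = q_2·v_3 = 1.1237.
u_3 = v_3 + 5.2175·q_1 − 1.1237·q_2 = (1.3939, -3.0303, 1.5455, -0.0303).
‖u_3‖ = 3.6763, so q_3 = (0.3792, -0.8243, 0.4204, -0.0082).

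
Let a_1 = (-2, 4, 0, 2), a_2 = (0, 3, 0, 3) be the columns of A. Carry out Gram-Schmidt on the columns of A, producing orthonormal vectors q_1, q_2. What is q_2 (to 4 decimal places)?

q_2 = (0.7071, 0.0000, 0.0000, 0.7071)

q_1 = a_1/‖a_1‖ = (-2, 4, 0, 2)/4.8990 = (-0.4082, 0.8165, 0.0000, 0.4082).
r_{12} = q_1·a_2 = 3.6742.
u_2 = a_2 − 3.6742·q_1 = (1.5000, 0.0000, 0.0000, 1.5000).
‖u_2‖ = 2.1213, so q_2 = (0.7071, 0.0000, 0.0000, 0.7071).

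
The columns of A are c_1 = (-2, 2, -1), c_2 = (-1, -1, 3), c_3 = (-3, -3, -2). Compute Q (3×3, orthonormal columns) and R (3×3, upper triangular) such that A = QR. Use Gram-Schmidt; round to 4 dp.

q_1 = c_1/‖c_1‖ = (-2, 2, -1)/3.0000 = (-0.6667, 0.6667, -0.3333).
r_{12} = q_1·c_2 = -1.0000.
u_2 = c_2 + 1.0000·q_1 = (-1.6667, -0.3333, 2.6667).
‖u_2‖ = 3.1623, so q_2 = (-0.5270, -0.1054, 0.8433).
r_{13} = q_1·c_3 = 0.6667; r_{23} = q_2·c_3 = 0.2108.
u_3 = c_3 − 0.6667·q_1 − 0.2108·q_2 = (-2.4444, -3.4222, -1.9556).
‖u_3‖ = 4.6380, so q_3 = (-0.5270, -0.7379, -0.4216).

Q = [[-0.6667, -0.5270, -0.5270], [0.6667, -0.1054, -0.7379], [-0.3333, 0.8433, -0.4216]], R = [[3.0000, -1.0000, 0.6667], [0.0000, 3.1623, 0.2108], [0.0000, 0.0000, 4.6380]]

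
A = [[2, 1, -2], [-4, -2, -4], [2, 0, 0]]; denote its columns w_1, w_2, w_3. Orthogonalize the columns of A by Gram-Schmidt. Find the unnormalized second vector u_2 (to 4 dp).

u_2 = (0.1667, -0.3333, -0.8333)

e_1 = w_1/‖w_1‖ = (2, -4, 2)/4.8990 = (0.4082, -0.8165, 0.4082).
r_{12} = e_1·w_2 = 2.0412.
u_2 = w_2 − 2.0412·e_1 = (0.1667, -0.3333, -0.8333).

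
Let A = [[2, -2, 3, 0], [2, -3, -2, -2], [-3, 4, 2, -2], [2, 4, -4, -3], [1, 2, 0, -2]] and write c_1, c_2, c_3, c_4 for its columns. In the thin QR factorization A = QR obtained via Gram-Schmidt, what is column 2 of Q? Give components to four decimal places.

c_1 = (2, 2, -3, 2, 1); ‖c_1‖ = 4.6904, so q_1 = (0.4264, 0.4264, -0.6396, 0.4264, 0.2132).
q_1·c_2 = 0.4264·(-2) + 0.4264·(-3) + (-0.6396)·4 + 0.4264·4 + 0.2132·2 = -2.5584.
u_2 = c_2 + 2.5584·q_1 = (-0.9091, -1.9091, 2.3636, 5.0909, 2.5455).
‖u_2‖ = 6.5157, so q_2 = (-0.1395, -0.2930, 0.3628, 0.7813, 0.3907).

q_2 = (-0.1395, -0.2930, 0.3628, 0.7813, 0.3907)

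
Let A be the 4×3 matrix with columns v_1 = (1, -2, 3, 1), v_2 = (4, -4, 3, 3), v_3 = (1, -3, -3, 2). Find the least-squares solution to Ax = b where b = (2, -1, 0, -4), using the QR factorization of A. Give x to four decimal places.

v_1 = (1, -2, 3, 1); ‖v_1‖ = 3.8730, so e_1 = (0.2582, -0.5164, 0.7746, 0.2582).
e_1·v_2 = 0.2582·4 + (-0.5164)·(-4) + 0.7746·3 + 0.2582·3 = 6.1968.
u_2 = v_2 − 6.1968·e_1 = (2.4000, -0.8000, -1.8000, 1.4000).
‖u_2‖ = 3.4059, so e_2 = (0.7047, -0.2349, -0.5285, 0.4111).
e_1·v_3 = 0.2582·1 + (-0.5164)·(-3) + 0.7746·(-3) + 0.2582·2 = 0.0000; e_2·v_3 = 0.7047·1 + (-0.2349)·(-3) + (-0.5285)·(-3) + 0.4111·2 = 3.8169.
u_3 = v_3 + 0.0000·e_1 − 3.8169·e_2 = (-1.6897, -2.1034, -0.9828, 0.4310).
‖u_3‖ = 2.9036, so e_3 = (-0.5819, -0.7244, -0.3385, 0.1484).
Qᵀb = (0.0000, 0.0000, -1.0332).
Back-substitute: x_3 = -1.0332/2.9036 = -0.3558.
x_2 = (0.0000 − 3.8169·(-0.3558))/3.4059 = 0.3988.
x_1 = (0.0000 − 6.1968·0.3988 + 0.0000·(-0.3558))/3.8730 = -0.6380.

x = (-0.6380, 0.3988, -0.3558)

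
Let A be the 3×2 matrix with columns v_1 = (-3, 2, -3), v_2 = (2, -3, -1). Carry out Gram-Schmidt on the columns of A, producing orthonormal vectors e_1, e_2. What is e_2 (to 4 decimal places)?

e_2 = (0.2406, -0.6792, -0.6934)

v_1 = (-3, 2, -3); ‖v_1‖ = 4.6904, so e_1 = (-0.6396, 0.4264, -0.6396).
e_1·v_2 = (-0.6396)·2 + 0.4264·(-3) + (-0.6396)·(-1) = -1.9188.
u_2 = v_2 + 1.9188·e_1 = (0.7727, -2.1818, -2.2273).
‖u_2‖ = 3.2122, so e_2 = (0.2406, -0.6792, -0.6934).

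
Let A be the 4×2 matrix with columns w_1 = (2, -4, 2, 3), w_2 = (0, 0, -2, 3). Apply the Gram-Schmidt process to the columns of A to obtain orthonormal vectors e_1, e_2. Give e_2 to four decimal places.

e_2 = (-0.0866, 0.1732, -0.6582, 0.7275)

w_1 = (2, -4, 2, 3); ‖w_1‖ = 5.7446, so e_1 = (0.3482, -0.6963, 0.3482, 0.5222).
e_1·w_2 = 0.3482·0 + (-0.6963)·0 + 0.3482·(-2) + 0.5222·3 = 0.8704.
u_2 = w_2 − 0.8704·e_1 = (-0.3030, 0.6061, -2.3030, 2.5455).
‖u_2‖ = 3.4989, so e_2 = (-0.0866, 0.1732, -0.6582, 0.7275).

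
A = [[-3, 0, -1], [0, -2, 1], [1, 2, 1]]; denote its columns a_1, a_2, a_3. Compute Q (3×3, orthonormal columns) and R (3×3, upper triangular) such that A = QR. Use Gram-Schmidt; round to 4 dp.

a_1 = (-3, 0, 1); ‖a_1‖ = 3.1623, so q_1 = (-0.9487, 0.0000, 0.3162).
q_1·a_2 = (-0.9487)·0 + 0.0000·(-2) + 0.3162·2 = 0.6325.
u_2 = a_2 − 0.6325·q_1 = (0.6000, -2.0000, 1.8000).
‖u_2‖ = 2.7568, so q_2 = (0.2176, -0.7255, 0.6529).
q_1·a_3 = (-0.9487)·(-1) + 0.0000·1 + 0.3162·1 = 1.2649; q_2·a_3 = 0.2176·(-1) + (-0.7255)·1 + 0.6529·1 = -0.2902.
u_3 = a_3 − 1.2649·q_1 + 0.2902·q_2 = (0.2632, 0.7895, 0.7895).
‖u_3‖ = 1.1471, so q_3 = (0.2294, 0.6882, 0.6882).

Q = [[-0.9487, 0.2176, 0.2294], [0.0000, -0.7255, 0.6882], [0.3162, 0.6529, 0.6882]], R = [[3.1623, 0.6325, 1.2649], [0.0000, 2.7568, -0.2902], [0.0000, 0.0000, 1.1471]]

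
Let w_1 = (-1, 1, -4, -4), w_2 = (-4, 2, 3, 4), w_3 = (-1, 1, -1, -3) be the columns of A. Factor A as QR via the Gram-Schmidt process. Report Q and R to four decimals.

Q = [[-0.1715, -0.8378, -0.0472], [0.1715, 0.4772, 0.1621], [-0.6860, 0.0742, 0.7226], [-0.6860, 0.2545, -0.6703]], R = [[5.8310, -3.7730, 3.0870], [0.0000, 5.5466, 0.4772], [0.0000, 0.0000, 1.4976]]

w_1 = (-1, 1, -4, -4); ‖w_1‖ = 5.8310, so e_1 = (-0.1715, 0.1715, -0.6860, -0.6860).
e_1·w_2 = (-0.1715)·(-4) + 0.1715·2 + (-0.6860)·3 + (-0.6860)·4 = -3.7730.
u_2 = w_2 + 3.7730·e_1 = (-4.6471, 2.6471, 0.4118, 1.4118).
‖u_2‖ = 5.5466, so e_2 = (-0.8378, 0.4772, 0.0742, 0.2545).
e_1·w_3 = (-0.1715)·(-1) + 0.1715·1 + (-0.6860)·(-1) + (-0.6860)·(-3) = 3.0870; e_2·w_3 = (-0.8378)·(-1) + 0.4772·1 + 0.0742·(-1) + 0.2545·(-3) = 0.4772.
u_3 = w_3 − 3.0870·e_1 − 0.4772·e_2 = (-0.0707, 0.2428, 1.0822, -1.0038).
‖u_3‖ = 1.4976, so e_3 = (-0.0472, 0.1621, 0.7226, -0.6703).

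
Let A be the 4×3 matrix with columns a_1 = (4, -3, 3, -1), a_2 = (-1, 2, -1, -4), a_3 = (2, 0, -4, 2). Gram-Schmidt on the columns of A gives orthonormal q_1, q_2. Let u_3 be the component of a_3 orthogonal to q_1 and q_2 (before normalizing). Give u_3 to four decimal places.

a_1 = (4, -3, 3, -1); ‖a_1‖ = 5.9161, so q_1 = (0.6761, -0.5071, 0.5071, -0.1690).
q_1·a_2 = 0.6761·(-1) + (-0.5071)·2 + 0.5071·(-1) + (-0.1690)·(-4) = -1.5213.
u_2 = a_2 + 1.5213·q_1 = (0.0286, 1.2286, -0.2286, -4.2571).
‖u_2‖ = 4.4369, so q_2 = (0.0064, 0.2769, -0.0515, -0.9595).
q_1·a_3 = 0.6761·2 + (-0.5071)·0 + 0.5071·(-4) + (-0.1690)·2 = -1.0142; q_2·a_3 = 0.0064·2 + 0.2769·0 + (-0.0515)·(-4) + (-0.9595)·2 = -1.7000.
u_3 = a_3 + 1.0142·q_1 + 1.7000·q_2 = (2.6967, -0.0435, -3.5733, 0.1974).

u_3 = (2.6967, -0.0435, -3.5733, 0.1974)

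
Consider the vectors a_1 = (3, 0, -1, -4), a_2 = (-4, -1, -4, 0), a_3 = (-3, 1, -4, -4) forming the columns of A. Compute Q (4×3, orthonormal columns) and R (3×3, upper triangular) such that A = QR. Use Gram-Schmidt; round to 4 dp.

Q = [[0.5883, -0.5568, -0.4528], [0.0000, -0.1810, 0.7479], [-0.1961, -0.7795, 0.2658], [-0.7845, -0.2227, -0.4061]], R = [[5.0990, -1.5689, 2.1573], [0.0000, 5.5262, 5.4983], [0.0000, 0.0000, 2.6673]]

a_1 = (3, 0, -1, -4); ‖a_1‖ = 5.0990, so e_1 = (0.5883, 0.0000, -0.1961, -0.7845).
e_1·a_2 = 0.5883·(-4) + 0.0000·(-1) + (-0.1961)·(-4) + (-0.7845)·0 = -1.5689.
u_2 = a_2 + 1.5689·e_1 = (-3.0769, -1.0000, -4.3077, -1.2308).
‖u_2‖ = 5.5262, so e_2 = (-0.5568, -0.1810, -0.7795, -0.2227).
e_1·a_3 = 0.5883·(-3) + 0.0000·1 + (-0.1961)·(-4) + (-0.7845)·(-4) = 2.1573; e_2·a_3 = (-0.5568)·(-3) + (-0.1810)·1 + (-0.7795)·(-4) + (-0.2227)·(-4) = 5.4983.
u_3 = a_3 − 2.1573·e_1 − 5.4983·e_2 = (-1.2078, 1.9950, 0.7091, -1.0831).
‖u_3‖ = 2.6673, so e_3 = (-0.4528, 0.7479, 0.2658, -0.4061).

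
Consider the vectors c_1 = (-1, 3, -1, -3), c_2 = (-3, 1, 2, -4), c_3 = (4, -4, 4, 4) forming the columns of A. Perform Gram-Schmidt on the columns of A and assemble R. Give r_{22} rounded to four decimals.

c_1 = (-1, 3, -1, -3); ‖c_1‖ = 4.4721, so e_1 = (-0.2236, 0.6708, -0.2236, -0.6708).
e_1·c_2 = (-0.2236)·(-3) + 0.6708·1 + (-0.2236)·2 + (-0.6708)·(-4) = 3.5777.
u_2 = c_2 − 3.5777·e_1 = (-2.2000, -1.4000, 2.8000, -1.6000).
r_{22} = ‖u_2‖ = 4.1473.

r_{22} = 4.1473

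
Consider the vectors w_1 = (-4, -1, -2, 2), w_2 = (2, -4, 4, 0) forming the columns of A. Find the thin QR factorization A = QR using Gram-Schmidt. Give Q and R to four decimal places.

w_1 = (-4, -1, -2, 2); ‖w_1‖ = 5.0000, so q_1 = (-0.8000, -0.2000, -0.4000, 0.4000).
q_1·w_2 = (-0.8000)·2 + (-0.2000)·(-4) + (-0.4000)·4 + 0.4000·0 = -2.4000.
u_2 = w_2 + 2.4000·q_1 = (0.0800, -4.4800, 3.0400, 0.9600).
‖u_2‖ = 5.4991, so q_2 = (0.0145, -0.8147, 0.5528, 0.1746).

Q = [[-0.8000, 0.0145], [-0.2000, -0.8147], [-0.4000, 0.5528], [0.4000, 0.1746]], R = [[5.0000, -2.4000], [0.0000, 5.4991]]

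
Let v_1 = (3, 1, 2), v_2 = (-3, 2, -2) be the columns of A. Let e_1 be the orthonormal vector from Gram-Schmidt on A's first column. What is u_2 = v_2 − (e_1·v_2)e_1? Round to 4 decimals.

u_2 = (-0.6429, 2.7857, -0.4286)

v_1 = (3, 1, 2); ‖v_1‖ = 3.7417, so e_1 = (0.8018, 0.2673, 0.5345).
e_1·v_2 = 0.8018·(-3) + 0.2673·2 + 0.5345·(-2) = -2.9399.
u_2 = v_2 + 2.9399·e_1 = (-0.6429, 2.7857, -0.4286).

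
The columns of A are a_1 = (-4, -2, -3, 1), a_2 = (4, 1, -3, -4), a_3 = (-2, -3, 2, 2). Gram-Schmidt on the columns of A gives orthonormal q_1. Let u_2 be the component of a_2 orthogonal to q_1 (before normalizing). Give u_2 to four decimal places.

a_1 = (-4, -2, -3, 1); ‖a_1‖ = 5.4772, so q_1 = (-0.7303, -0.3651, -0.5477, 0.1826).
q_1·a_2 = (-0.7303)·4 + (-0.3651)·1 + (-0.5477)·(-3) + 0.1826·(-4) = -2.3735.
u_2 = a_2 + 2.3735·q_1 = (2.2667, 0.1333, -4.3000, -3.5667).

u_2 = (2.2667, 0.1333, -4.3000, -3.5667)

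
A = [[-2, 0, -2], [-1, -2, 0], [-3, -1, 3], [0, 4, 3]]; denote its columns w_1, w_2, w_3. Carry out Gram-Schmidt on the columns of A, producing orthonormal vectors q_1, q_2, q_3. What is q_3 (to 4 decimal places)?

w_1 = (-2, -1, -3, 0); ‖w_1‖ = 3.7417, so q_1 = (-0.5345, -0.2673, -0.8018, 0.0000).
q_1·w_2 = (-0.5345)·0 + (-0.2673)·(-2) + (-0.8018)·(-1) + 0.0000·4 = 1.3363.
u_2 = w_2 − 1.3363·q_1 = (0.7143, -1.6429, 0.0714, 4.0000).
‖u_2‖ = 4.3834, so q_2 = (0.1630, -0.3748, 0.0163, 0.9125).
q_1·w_3 = (-0.5345)·(-2) + (-0.2673)·0 + (-0.8018)·3 + 0.0000·3 = -1.3363; q_2·w_3 = 0.1630·(-2) + (-0.3748)·0 + 0.0163·3 + 0.9125·3 = 2.4606.
u_3 = w_3 + 1.3363·q_1 − 2.4606·q_2 = (-3.1152, 0.5651, 1.8885, 0.7546).
‖u_3‖ = 3.7630, so q_3 = (-0.8279, 0.1502, 0.5019, 0.2005).

q_3 = (-0.8279, 0.1502, 0.5019, 0.2005)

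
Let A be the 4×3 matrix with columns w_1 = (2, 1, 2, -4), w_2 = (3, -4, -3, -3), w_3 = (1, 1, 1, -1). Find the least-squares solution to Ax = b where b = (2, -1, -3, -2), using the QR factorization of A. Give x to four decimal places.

q_1 = w_1/‖w_1‖ = (2, 1, 2, -4)/5.0000 = (0.4000, 0.2000, 0.4000, -0.8000).
r_{12} = q_1·w_2 = 1.6000.
u_2 = w_2 − 1.6000·q_1 = (2.3600, -4.3200, -3.6400, -1.7200).
‖u_2‖ = 6.3592, so q_2 = (0.3711, -0.6793, -0.5724, -0.2705).
r_{13} = q_1·w_3 = 1.8000; r_{23} = q_2·w_3 = -0.6101.
u_3 = w_3 − 1.8000·q_1 + 0.6101·q_2 = (0.5064, 0.2255, -0.0692, 0.2750).
‖u_3‖ = 0.6227, so q_3 = (0.8133, 0.3622, -0.1112, 0.4416).
Qᵀb = (1.0000, 3.6797, 0.7148).
Back-substitute: x_3 = 0.7148/0.6227 = 1.1480.
x_2 = (3.6797 + 0.6101·1.1480)/6.3592 = 0.6888.
x_1 = (1.0000 − 1.6000·0.6888 − 1.8000·1.1480)/5.0000 = -0.4337.

x = (-0.4337, 0.6888, 1.1480)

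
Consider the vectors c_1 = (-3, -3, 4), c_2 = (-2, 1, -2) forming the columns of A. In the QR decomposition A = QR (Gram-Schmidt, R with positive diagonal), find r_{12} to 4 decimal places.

e_1 = c_1/‖c_1‖ = (-3, -3, 4)/5.8310 = (-0.5145, -0.5145, 0.6860).
r_{12} = e_1·c_2 = -0.8575.

r_{12} = -0.8575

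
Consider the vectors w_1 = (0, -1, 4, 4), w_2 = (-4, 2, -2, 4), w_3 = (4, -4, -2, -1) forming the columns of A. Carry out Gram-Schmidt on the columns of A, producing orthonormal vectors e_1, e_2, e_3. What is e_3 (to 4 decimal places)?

e_3 = (0.3587, -0.6350, -0.5566, 0.3979)

w_1 = (0, -1, 4, 4); ‖w_1‖ = 5.7446, so e_1 = (0.0000, -0.1741, 0.6963, 0.6963).
e_1·w_2 = 0.0000·(-4) + (-0.1741)·2 + 0.6963·(-2) + 0.6963·4 = 1.0445.
u_2 = w_2 − 1.0445·e_1 = (-4.0000, 2.1818, -2.7273, 3.2727).
‖u_2‖ = 6.2377, so e_2 = (-0.6413, 0.3498, -0.4372, 0.5247).
e_1·w_3 = 0.0000·4 + (-0.1741)·(-4) + 0.6963·(-2) + 0.6963·(-1) = -1.3926; e_2·w_3 = (-0.6413)·4 + 0.3498·(-4) + (-0.4372)·(-2) + 0.5247·(-1) = -3.6144.
u_3 = w_3 + 1.3926·e_1 + 3.6144·e_2 = (1.6822, -2.9782, -2.6106, 1.8660).
‖u_3‖ = 4.6901, so e_3 = (0.3587, -0.6350, -0.5566, 0.3979).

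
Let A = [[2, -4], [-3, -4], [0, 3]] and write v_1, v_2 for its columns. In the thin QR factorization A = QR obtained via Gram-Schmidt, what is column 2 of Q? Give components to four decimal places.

v_1 = (2, -3, 0); ‖v_1‖ = 3.6056, so q_1 = (0.5547, -0.8321, 0.0000).
q_1·v_2 = 0.5547·(-4) + (-0.8321)·(-4) + 0.0000·3 = 1.1094.
u_2 = v_2 − 1.1094·q_1 = (-4.6154, -3.0769, 3.0000).
‖u_2‖ = 6.3063, so q_2 = (-0.7319, -0.4879, 0.4757).

q_2 = (-0.7319, -0.4879, 0.4757)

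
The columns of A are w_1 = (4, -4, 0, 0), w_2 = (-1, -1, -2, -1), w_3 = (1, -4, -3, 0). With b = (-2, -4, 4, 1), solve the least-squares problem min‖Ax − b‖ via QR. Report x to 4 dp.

w_1 = (4, -4, 0, 0); ‖w_1‖ = 5.6569, so e_1 = (0.7071, -0.7071, 0.0000, 0.0000).
e_1·w_2 = 0.7071·(-1) + (-0.7071)·(-1) + 0.0000·(-2) + 0.0000·(-1) = 0.0000.
u_2 = w_2 + 0.0000·e_1 = (-1.0000, -1.0000, -2.0000, -1.0000).
‖u_2‖ = 2.6458, so e_2 = (-0.3780, -0.3780, -0.7559, -0.3780).
e_1·w_3 = 0.7071·1 + (-0.7071)·(-4) + 0.0000·(-3) + 0.0000·0 = 3.5355; e_2·w_3 = (-0.3780)·1 + (-0.3780)·(-4) + (-0.7559)·(-3) + (-0.3780)·0 = 3.4017.
u_3 = w_3 − 3.5355·e_1 − 3.4017·e_2 = (-0.2143, -0.2143, -0.4286, 1.2857).
‖u_3‖ = 1.3887, so e_3 = (-0.1543, -0.1543, -0.3086, 0.9258).
Qᵀb = (1.4142, -1.1339, 0.6172).
Back-substitute: x_3 = 0.6172/1.3887 = 0.4444.
x_2 = (-1.1339 − 3.4017·0.4444)/2.6458 = -1.0000.
x_1 = (1.4142 + 0.0000·(-1.0000) − 3.5355·0.4444)/5.6569 = -0.0278.

x = (-0.0278, -1.0000, 0.4444)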